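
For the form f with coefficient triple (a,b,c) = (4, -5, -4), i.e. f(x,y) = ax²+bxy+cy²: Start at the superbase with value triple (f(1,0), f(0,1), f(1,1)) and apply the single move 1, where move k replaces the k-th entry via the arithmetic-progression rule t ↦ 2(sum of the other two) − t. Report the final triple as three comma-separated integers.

start (4,-4,-5) = (f(1,0),f(0,1),f(1,1))
replace slot 1: 2·((-4)+(-5)) − 4 = -22 → (-22,-4,-5)

-22,-4,-5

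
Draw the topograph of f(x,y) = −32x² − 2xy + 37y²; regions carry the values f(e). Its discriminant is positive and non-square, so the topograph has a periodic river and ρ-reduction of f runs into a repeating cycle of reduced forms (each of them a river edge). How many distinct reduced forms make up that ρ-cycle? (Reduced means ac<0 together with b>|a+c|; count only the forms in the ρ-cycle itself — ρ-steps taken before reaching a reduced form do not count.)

D = 4740, ⌊√D⌋ = 68
descent: ρ → (37,2,-32)
descent: ρ → (-32,62,7)  [lands on river]
river: ρ → (7,64,-23)
river: ρ → (-23,28,43)
river: ρ → (43,58,-8)
river: ρ → (-8,54,57)
river: ρ → (57,60,-5)
river: ρ → (-5,60,57)
river: ρ → (57,54,-8)
river: ρ → (-8,58,43)
river: ρ → (43,28,-23)
river: ρ → (-23,64,7)
river: ρ → (7,62,-32)
river: ρ → (-32,66,3)
river: ρ → (3,66,-32)
ρ-cycle length = 14 (tail of 2 descent steps not counted)

14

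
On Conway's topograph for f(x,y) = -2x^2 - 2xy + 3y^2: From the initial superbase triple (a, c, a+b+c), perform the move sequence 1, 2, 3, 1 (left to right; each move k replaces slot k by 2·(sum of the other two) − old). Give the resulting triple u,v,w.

start (-2,3,-1) = (f(1,0),f(0,1),f(1,1))
replace slot 1: 2·(3+(-1)) − (-2) = 6 → (6,3,-1)
replace slot 2: 2·(6+(-1)) − 3 = 7 → (6,7,-1)
replace slot 3: 2·(6+7) − (-1) = 27 → (6,7,27)
replace slot 1: 2·(7+27) − 6 = 62 → (62,7,27)

62,7,27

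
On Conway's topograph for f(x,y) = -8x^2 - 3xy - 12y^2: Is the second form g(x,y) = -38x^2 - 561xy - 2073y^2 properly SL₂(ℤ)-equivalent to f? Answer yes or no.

D₁ = -375, D₂ = -375
f is negative-definite; reduce −f:
−f: reduced (well bottom): (8,3,12) with a≤c, −a<b≤a
flip sign back: reduced form of f is (-8,-3,-12)
g is negative-definite; reduce −g:
−g: translate: b→29 (≡561 mod 76), so (38,561,2073)→(38,29,8)
−g: flip: (38,29,8)→(8,-29,38)
−g: translate: b→3 (≡-29 mod 16), so (8,-29,38)→(8,3,12)
−g: reduced (well bottom): (8,3,12) with a≤c, −a<b≤a
flip sign back: reduced form of g is (-8,-3,-12)
reduced forms (-8, -3, -12) vs (-8, -3, -12) ⇒ equivalent

yes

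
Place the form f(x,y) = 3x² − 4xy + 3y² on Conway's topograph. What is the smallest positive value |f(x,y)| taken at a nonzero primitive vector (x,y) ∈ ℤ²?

translate: b→2 (≡-4 mod 6), so (3,-4,3)→(3,2,2)
flip: (3,2,2)→(2,-2,3)
translate: b→2 (≡-2 mod 4), so (2,-2,3)→(2,2,3)
reduced (well bottom): (2,2,3) with a≤c, −a<b≤a
well minimum = a = 2

2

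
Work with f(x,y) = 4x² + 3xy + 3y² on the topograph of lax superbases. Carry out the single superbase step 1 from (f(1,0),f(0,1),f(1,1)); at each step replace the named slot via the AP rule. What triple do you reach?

start (4,3,10) = (f(1,0),f(0,1),f(1,1))
replace slot 1: 2·(3+10) − 4 = 22 → (22,3,10)

22,3,10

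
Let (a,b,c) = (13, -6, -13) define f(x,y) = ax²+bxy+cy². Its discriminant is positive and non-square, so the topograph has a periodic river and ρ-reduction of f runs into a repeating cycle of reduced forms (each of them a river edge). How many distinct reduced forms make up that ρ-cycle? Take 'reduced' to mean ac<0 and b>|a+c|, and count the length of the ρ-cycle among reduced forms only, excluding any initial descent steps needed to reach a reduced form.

D = 712, ⌊√D⌋ = 26
descent: ρ → (-13,6,13)  [lands on river]
river: ρ → (13,20,-6)
river: ρ → (-6,16,19)
river: ρ → (19,22,-3)
river: ρ → (-3,26,3)
river: ρ → (3,22,-19)
river: ρ → (-19,16,6)
river: ρ → (6,20,-13)
ρ-cycle length = 8 (tail of 1 descent step not counted)

8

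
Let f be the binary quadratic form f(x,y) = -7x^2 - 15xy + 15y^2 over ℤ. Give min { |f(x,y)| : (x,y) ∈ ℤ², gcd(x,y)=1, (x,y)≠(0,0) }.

descent: ρ → (15,15,-7)  [lands on river]
river: ρ → (-7,13,17)
river: ρ → (17,21,-3)
river: ρ → (-3,21,17)
river: ρ → (17,13,-7)
river: ρ → (-7,15,15)
closes: descent 1, river 6
min |a| on river = 3

3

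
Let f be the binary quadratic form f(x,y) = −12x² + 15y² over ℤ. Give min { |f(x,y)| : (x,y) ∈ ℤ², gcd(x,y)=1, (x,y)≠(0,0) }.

descent: ρ → (15,0,-12)
descent: ρ → (-12,24,3)  [lands on river]
river: ρ → (3,24,-12)
closes: descent 2, river 2
min |a| on river = 3

3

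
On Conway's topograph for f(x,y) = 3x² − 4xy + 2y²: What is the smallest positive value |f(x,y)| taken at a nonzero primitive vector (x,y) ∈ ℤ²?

translate: b→2 (≡-4 mod 6), so (3,-4,2)→(3,2,1)
flip: (3,2,1)→(1,-2,3)
translate: b→0 (≡-2 mod 2), so (1,-2,3)→(1,0,2)
reduced (well bottom): (1,0,2) with a≤c, −a<b≤a
well minimum = a = 1

1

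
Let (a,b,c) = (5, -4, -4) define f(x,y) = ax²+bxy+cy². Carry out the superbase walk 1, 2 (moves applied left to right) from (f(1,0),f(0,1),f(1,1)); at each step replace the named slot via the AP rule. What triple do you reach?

start (5,-4,-3) = (f(1,0),f(0,1),f(1,1))
replace slot 1: 2·((-4)+(-3)) − 5 = -19 → (-19,-4,-3)
replace slot 2: 2·((-19)+(-3)) − (-4) = -40 → (-19,-40,-3)

-19,-40,-3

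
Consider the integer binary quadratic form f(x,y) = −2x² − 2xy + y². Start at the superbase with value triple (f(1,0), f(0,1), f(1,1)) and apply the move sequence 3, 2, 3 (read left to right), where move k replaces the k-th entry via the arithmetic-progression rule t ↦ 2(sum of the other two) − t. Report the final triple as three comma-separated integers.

start (-2,1,-3) = (f(1,0),f(0,1),f(1,1))
replace slot 3: 2·((-2)+1) − (-3) = 1 → (-2,1,1)
replace slot 2: 2·((-2)+1) − 1 = -3 → (-2,-3,1)
replace slot 3: 2·((-2)+(-3)) − 1 = -11 → (-2,-3,-11)

-2,-3,-11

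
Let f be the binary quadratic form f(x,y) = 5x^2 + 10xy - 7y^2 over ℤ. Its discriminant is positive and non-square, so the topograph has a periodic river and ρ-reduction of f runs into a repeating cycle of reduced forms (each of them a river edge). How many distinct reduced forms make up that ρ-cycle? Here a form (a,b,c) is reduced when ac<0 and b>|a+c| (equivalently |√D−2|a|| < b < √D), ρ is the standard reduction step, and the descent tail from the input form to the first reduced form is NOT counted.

D = 240, ⌊√D⌋ = 15
river: ρ → (-7,4,8)
river: ρ → (8,12,-3)
river: ρ → (-3,12,8)
river: ρ → (8,4,-7)
river: ρ → (-7,10,5)
river: ρ → (5,10,-7)
ρ-cycle length = 6 (tail of 0 descent steps not counted)

6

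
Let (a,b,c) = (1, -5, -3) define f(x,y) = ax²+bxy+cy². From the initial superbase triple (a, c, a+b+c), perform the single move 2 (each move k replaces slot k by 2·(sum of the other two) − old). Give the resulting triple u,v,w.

start (1,-3,-7) = (f(1,0),f(0,1),f(1,1))
replace slot 2: 2·(1+(-7)) − (-3) = -9 → (1,-9,-7)

1,-9,-7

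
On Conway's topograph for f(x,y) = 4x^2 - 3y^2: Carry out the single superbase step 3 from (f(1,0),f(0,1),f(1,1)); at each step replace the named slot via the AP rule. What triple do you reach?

start (4,-3,1) = (f(1,0),f(0,1),f(1,1))
replace slot 3: 2·(4+(-3)) − 1 = 1 → (4,-3,1)

4,-3,1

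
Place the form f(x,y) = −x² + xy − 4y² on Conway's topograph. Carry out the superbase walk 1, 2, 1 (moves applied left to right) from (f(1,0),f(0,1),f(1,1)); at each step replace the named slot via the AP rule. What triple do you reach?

start (-1,-4,-4) = (f(1,0),f(0,1),f(1,1))
replace slot 1: 2·((-4)+(-4)) − (-1) = -15 → (-15,-4,-4)
replace slot 2: 2·((-15)+(-4)) − (-4) = -34 → (-15,-34,-4)
replace slot 1: 2·((-34)+(-4)) − (-15) = -61 → (-61,-34,-4)

-61,-34,-4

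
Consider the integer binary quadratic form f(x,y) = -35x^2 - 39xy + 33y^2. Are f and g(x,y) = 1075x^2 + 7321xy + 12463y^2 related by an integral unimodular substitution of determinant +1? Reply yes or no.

D₁ = 6141, D₂ = 6141
river cycle of f (length 24): (33, 39, -35), (-35, 31, 37), (37, 43, -29), (-29, 73, 7), (7, 67, -59), (-59, 51, 15), (15, 69, -23), (-23, 69, 15), (15, 51, -59), (-59, 67, 7), … (14 more)
river cycle of g (length 24): (33, 39, -35), (-35, 31, 37), (37, 43, -29), (-29, 73, 7), (7, 67, -59), (-59, 51, 15), (15, 69, -23), (-23, 69, 15), (15, 51, -59), (-59, 67, 7), … (14 more)
cycles coincide ⇒ equivalent

yes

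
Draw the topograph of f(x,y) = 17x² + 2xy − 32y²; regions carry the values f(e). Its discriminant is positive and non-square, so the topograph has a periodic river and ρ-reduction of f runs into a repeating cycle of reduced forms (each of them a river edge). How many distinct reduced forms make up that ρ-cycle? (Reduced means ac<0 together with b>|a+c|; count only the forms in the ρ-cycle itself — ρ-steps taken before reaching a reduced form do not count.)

D = 2180, ⌊√D⌋ = 46
descent: ρ → (-32,-2,17)
descent: ρ → (17,36,-13)  [lands on river]
river: ρ → (-13,42,8)
river: ρ → (8,38,-23)
river: ρ → (-23,8,23)
river: ρ → (23,38,-8)
river: ρ → (-8,42,13)
river: ρ → (13,36,-17)
river: ρ → (-17,32,17)
ρ-cycle length = 8 (tail of 2 descent steps not counted)

8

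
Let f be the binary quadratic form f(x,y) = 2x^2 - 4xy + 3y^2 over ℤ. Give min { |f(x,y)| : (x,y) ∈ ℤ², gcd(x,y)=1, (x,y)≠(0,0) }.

translate: b→0 (≡-4 mod 4), so (2,-4,3)→(2,0,1)
flip: (2,0,1)→(1,0,2)
reduced (well bottom): (1,0,2) with a≤c, −a<b≤a
well minimum = a = 1

1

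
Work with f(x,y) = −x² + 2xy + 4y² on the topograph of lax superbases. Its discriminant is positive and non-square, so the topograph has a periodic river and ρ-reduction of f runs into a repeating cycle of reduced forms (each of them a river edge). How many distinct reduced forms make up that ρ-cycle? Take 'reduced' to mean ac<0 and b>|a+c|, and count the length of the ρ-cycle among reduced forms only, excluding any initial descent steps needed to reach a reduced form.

D = 20, ⌊√D⌋ = 4
descent: ρ → (4,-2,-1)
descent: ρ → (-1,4,1)  [lands on river]
river: ρ → (1,4,-1)
ρ-cycle length = 2 (tail of 2 descent steps not counted)

2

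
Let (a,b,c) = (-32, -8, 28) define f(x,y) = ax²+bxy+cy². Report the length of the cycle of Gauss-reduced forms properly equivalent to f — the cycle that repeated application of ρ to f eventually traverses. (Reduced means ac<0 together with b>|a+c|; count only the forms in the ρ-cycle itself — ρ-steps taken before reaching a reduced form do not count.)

D = 3648, ⌊√D⌋ = 60
descent: ρ → (28,8,-32)  [lands on river]
river: ρ → (-32,56,4)
river: ρ → (4,56,-32)
river: ρ → (-32,8,28)
river: ρ → (28,48,-12)
river: ρ → (-12,48,28)
ρ-cycle length = 6 (tail of 1 descent step not counted)

6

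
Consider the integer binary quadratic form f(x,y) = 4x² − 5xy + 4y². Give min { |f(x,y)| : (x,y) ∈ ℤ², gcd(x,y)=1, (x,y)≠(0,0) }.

translate: b→3 (≡-5 mod 8), so (4,-5,4)→(4,3,3)
flip: (4,3,3)→(3,-3,4)
translate: b→3 (≡-3 mod 6), so (3,-3,4)→(3,3,4)
reduced (well bottom): (3,3,4) with a≤c, −a<b≤a
well minimum = a = 3

3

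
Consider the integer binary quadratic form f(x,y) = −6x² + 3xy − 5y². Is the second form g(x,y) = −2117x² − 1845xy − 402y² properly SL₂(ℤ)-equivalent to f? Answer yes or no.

D₁ = -111, D₂ = -111
f is negative-definite; reduce −f:
−f: flip: (6,-3,5)→(5,3,6)
−f: reduced (well bottom): (5,3,6) with a≤c, −a<b≤a
flip sign back: reduced form of f is (-5,-3,-6)
g is negative-definite; reduce −g:
−g: flip: (2117,1845,402)→(402,-1845,2117)
−g: translate: b→-237 (≡-1845 mod 804), so (402,-1845,2117)→(402,-237,35)
−g: flip: (402,-237,35)→(35,237,402)
−g: translate: b→27 (≡237 mod 70), so (35,237,402)→(35,27,6)
−g: flip: (35,27,6)→(6,-27,35)
−g: translate: b→-3 (≡-27 mod 12), so (6,-27,35)→(6,-3,5)
−g: flip: (6,-3,5)→(5,3,6)
−g: reduced (well bottom): (5,3,6) with a≤c, −a<b≤a
flip sign back: reduced form of g is (-5,-3,-6)
reduced forms (-5, -3, -6) vs (-5, -3, -6) ⇒ equivalent

yes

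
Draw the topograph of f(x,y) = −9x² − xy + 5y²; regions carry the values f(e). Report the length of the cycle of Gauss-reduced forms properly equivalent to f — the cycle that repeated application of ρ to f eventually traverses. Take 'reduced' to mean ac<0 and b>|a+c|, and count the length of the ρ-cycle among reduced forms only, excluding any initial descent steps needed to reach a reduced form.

D = 181, ⌊√D⌋ = 13
descent: ρ → (5,11,-3)  [lands on river]
river: ρ → (-3,13,1)
river: ρ → (1,13,-3)
river: ρ → (-3,11,5)
river: ρ → (5,9,-5)
river: ρ → (-5,11,3)
river: ρ → (3,13,-1)
river: ρ → (-1,13,3)
river: ρ → (3,11,-5)
river: ρ → (-5,9,5)
ρ-cycle length = 10 (tail of 1 descent step not counted)

10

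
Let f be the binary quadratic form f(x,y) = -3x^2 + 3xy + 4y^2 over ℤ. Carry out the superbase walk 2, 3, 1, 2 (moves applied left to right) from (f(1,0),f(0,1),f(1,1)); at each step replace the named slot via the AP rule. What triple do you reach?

start (-3,4,4) = (f(1,0),f(0,1),f(1,1))
replace slot 2: 2·((-3)+4) − 4 = -2 → (-3,-2,4)
replace slot 3: 2·((-3)+(-2)) − 4 = -14 → (-3,-2,-14)
replace slot 1: 2·((-2)+(-14)) − (-3) = -29 → (-29,-2,-14)
replace slot 2: 2·((-29)+(-14)) − (-2) = -84 → (-29,-84,-14)

-29,-84,-14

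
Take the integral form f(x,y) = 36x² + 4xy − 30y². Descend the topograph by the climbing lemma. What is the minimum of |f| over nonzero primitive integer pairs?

descent: ρ → (-30,56,10)  [lands on river]
river: ρ → (10,64,-6)
river: ρ → (-6,56,50)
river: ρ → (50,44,-12)
river: ρ → (-12,52,34)
river: ρ → (34,16,-30)
river: ρ → (-30,44,20)
river: ρ → (20,36,-38)
river: ρ → (-38,40,18)
river: ρ → (18,32,-46)
river: ρ → (-46,60,4)
river: ρ → (4,60,-46)
river: ρ → (-46,32,18)
river: ρ → (18,40,-38)
river: ρ → (-38,36,20)
river: ρ → (20,44,-30)
river: ρ → (-30,16,34)
river: ρ → (34,52,-12)
river: ρ → (-12,44,50)
river: ρ → (50,56,-6)
river: ρ → (-6,64,10)
river: ρ → (10,56,-30)
river: ρ → (-30,64,2)
river: ρ → (2,64,-30)
closes: descent 1, river 24
min |a| on river = 2

2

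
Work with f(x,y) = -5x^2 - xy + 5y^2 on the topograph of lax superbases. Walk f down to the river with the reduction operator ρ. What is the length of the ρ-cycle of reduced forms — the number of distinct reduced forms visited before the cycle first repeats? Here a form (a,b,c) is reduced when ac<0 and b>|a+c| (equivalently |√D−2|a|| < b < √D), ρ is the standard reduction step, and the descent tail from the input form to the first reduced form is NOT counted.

D = 101, ⌊√D⌋ = 10
descent: ρ → (5,1,-5)  [lands on river]
river: ρ → (-5,9,1)
river: ρ → (1,9,-5)
river: ρ → (-5,1,5)
river: ρ → (5,9,-1)
river: ρ → (-1,9,5)
ρ-cycle length = 6 (tail of 1 descent step not counted)

6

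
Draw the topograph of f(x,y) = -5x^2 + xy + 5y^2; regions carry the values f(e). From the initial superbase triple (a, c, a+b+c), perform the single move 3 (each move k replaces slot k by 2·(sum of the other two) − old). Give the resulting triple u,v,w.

start (-5,5,1) = (f(1,0),f(0,1),f(1,1))
replace slot 3: 2·((-5)+5) − 1 = -1 → (-5,5,-1)

-5,5,-1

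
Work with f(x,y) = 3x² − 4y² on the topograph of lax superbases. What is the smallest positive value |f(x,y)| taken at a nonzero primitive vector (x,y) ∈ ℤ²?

descent: ρ → (-4,0,3)
descent: ρ → (3,6,-1)  [lands on river]
river: ρ → (-1,6,3)
closes: descent 2, river 2
min |a| on river = 1

1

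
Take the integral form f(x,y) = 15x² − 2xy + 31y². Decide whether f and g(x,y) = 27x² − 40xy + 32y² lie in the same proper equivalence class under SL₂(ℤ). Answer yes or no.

D₁ = -1856, D₂ = -1856
f: reduced (well bottom): (15,-2,31) with a≤c, −a<b≤a
g: translate: b→14 (≡-40 mod 54), so (27,-40,32)→(27,14,19)
g: flip: (27,14,19)→(19,-14,27)
g: reduced (well bottom): (19,-14,27) with a≤c, −a<b≤a
reduced forms (15, -2, 31) vs (19, -14, 27) ⇒ inequivalent

no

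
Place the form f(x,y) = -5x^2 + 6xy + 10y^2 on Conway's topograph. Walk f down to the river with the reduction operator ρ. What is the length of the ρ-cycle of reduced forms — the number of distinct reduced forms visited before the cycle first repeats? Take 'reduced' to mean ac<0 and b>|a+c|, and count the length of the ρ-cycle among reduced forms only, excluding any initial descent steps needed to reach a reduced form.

D = 236, ⌊√D⌋ = 15
river: ρ → (10,14,-1)
river: ρ → (-1,14,10)
river: ρ → (10,6,-5)
river: ρ → (-5,14,2)
river: ρ → (2,14,-5)
river: ρ → (-5,6,10)
ρ-cycle length = 6 (tail of 0 descent steps not counted)

6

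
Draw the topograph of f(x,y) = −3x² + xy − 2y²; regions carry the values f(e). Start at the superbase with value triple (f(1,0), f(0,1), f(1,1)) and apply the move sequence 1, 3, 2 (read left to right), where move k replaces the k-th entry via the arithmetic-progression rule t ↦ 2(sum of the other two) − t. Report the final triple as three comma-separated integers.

start (-3,-2,-4) = (f(1,0),f(0,1),f(1,1))
replace slot 1: 2·((-2)+(-4)) − (-3) = -9 → (-9,-2,-4)
replace slot 3: 2·((-9)+(-2)) − (-4) = -18 → (-9,-2,-18)
replace slot 2: 2·((-9)+(-18)) − (-2) = -52 → (-9,-52,-18)

-9,-52,-18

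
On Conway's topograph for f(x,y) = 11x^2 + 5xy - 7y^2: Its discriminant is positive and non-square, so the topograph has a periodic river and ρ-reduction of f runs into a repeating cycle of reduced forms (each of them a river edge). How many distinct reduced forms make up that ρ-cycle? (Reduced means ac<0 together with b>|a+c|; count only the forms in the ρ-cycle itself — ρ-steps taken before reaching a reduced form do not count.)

D = 333, ⌊√D⌋ = 18
river: ρ → (-7,9,9)
river: ρ → (9,9,-7)
river: ρ → (-7,5,11)
river: ρ → (11,17,-1)
river: ρ → (-1,17,11)
river: ρ → (11,5,-7)
ρ-cycle length = 6 (tail of 0 descent steps not counted)

6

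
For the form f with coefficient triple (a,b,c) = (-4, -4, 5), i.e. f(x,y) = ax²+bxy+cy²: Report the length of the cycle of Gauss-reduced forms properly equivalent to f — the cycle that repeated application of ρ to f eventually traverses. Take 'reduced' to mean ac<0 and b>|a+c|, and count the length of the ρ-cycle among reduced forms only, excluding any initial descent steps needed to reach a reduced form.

D = 96, ⌊√D⌋ = 9
descent: ρ → (5,4,-4)  [lands on river]
river: ρ → (-4,4,5)
river: ρ → (5,6,-3)
river: ρ → (-3,6,5)
ρ-cycle length = 4 (tail of 1 descent step not counted)

4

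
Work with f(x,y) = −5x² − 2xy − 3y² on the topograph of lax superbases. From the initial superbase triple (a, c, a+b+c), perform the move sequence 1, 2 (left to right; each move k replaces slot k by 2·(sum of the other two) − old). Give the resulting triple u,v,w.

start (-5,-3,-10) = (f(1,0),f(0,1),f(1,1))
replace slot 1: 2·((-3)+(-10)) − (-5) = -21 → (-21,-3,-10)
replace slot 2: 2·((-21)+(-10)) − (-3) = -59 → (-21,-59,-10)

-21,-59,-10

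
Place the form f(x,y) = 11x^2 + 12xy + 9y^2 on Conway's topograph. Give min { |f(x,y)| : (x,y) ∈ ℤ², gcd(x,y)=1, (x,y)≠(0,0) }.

translate: b→-10 (≡12 mod 22), so (11,12,9)→(11,-10,8)
flip: (11,-10,8)→(8,10,11)
translate: b→-6 (≡10 mod 16), so (8,10,11)→(8,-6,9)
reduced (well bottom): (8,-6,9) with a≤c, −a<b≤a
well minimum = a = 8

8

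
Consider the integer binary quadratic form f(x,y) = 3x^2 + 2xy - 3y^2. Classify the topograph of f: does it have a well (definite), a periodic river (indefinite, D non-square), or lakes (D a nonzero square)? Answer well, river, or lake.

D = b²−4ac = 2² − 4·3·(-3) = 40
D > 0 non-square ⇒ indefinite ⇒ periodic river

river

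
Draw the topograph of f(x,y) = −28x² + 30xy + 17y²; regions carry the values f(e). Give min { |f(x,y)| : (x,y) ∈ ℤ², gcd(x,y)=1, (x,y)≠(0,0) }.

river: ρ → (17,38,-20)
river: ρ → (-20,42,13)
river: ρ → (13,36,-29)
river: ρ → (-29,22,20)
river: ρ → (20,18,-31)
river: ρ → (-31,44,7)
river: ρ → (7,40,-43)
river: ρ → (-43,46,4)
river: ρ → (4,50,-19)
river: ρ → (-19,26,28)
river: ρ → (28,30,-17)
river: ρ → (-17,38,20)
river: ρ → (20,42,-13)
river: ρ → (-13,36,29)
river: ρ → (29,22,-20)
river: ρ → (-20,18,31)
river: ρ → (31,44,-7)
river: ρ → (-7,40,43)
river: ρ → (43,46,-4)
river: ρ → (-4,50,19)
river: ρ → (19,26,-28)
river: ρ → (-28,30,17)
closes: descent 0, river 22
min |a| on river = 4

4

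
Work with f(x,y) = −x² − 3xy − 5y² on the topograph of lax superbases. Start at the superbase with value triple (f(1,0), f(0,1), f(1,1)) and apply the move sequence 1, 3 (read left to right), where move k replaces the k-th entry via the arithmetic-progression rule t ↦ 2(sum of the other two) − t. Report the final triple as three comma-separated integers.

start (-1,-5,-9) = (f(1,0),f(0,1),f(1,1))
replace slot 1: 2·((-5)+(-9)) − (-1) = -27 → (-27,-5,-9)
replace slot 3: 2·((-27)+(-5)) − (-9) = -55 → (-27,-5,-55)

-27,-5,-55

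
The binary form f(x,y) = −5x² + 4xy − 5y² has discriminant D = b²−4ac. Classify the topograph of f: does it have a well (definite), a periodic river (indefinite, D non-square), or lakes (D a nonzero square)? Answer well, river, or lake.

D = b²−4ac = 4² − 4·(-5)·(-5) = -84
D < 0 ⇒ definite ⇒ every region one sign ⇒ single well

well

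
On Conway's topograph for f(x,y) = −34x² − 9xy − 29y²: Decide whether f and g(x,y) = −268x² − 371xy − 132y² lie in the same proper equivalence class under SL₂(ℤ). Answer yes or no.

D₁ = -3863, D₂ = -3863
f is negative-definite; reduce −f:
−f: flip: (34,9,29)→(29,-9,34)
−f: reduced (well bottom): (29,-9,34) with a≤c, −a<b≤a
flip sign back: reduced form of f is (-29,9,-34)
g is negative-definite; reduce −g:
−g: translate: b→-165 (≡371 mod 536), so (268,371,132)→(268,-165,29)
−g: flip: (268,-165,29)→(29,165,268)
−g: translate: b→-9 (≡165 mod 58), so (29,165,268)→(29,-9,34)
−g: reduced (well bottom): (29,-9,34) with a≤c, −a<b≤a
flip sign back: reduced form of g is (-29,9,-34)
reduced forms (-29, 9, -34) vs (-29, 9, -34) ⇒ equivalent

yes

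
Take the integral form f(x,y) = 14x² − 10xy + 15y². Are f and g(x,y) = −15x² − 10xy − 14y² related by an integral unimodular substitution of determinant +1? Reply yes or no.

D₁ = -740, D₂ = -740
f: reduced (well bottom): (14,-10,15) with a≤c, −a<b≤a
g is negative-definite; reduce −g:
−g: flip: (15,10,14)→(14,-10,15)
−g: reduced (well bottom): (14,-10,15) with a≤c, −a<b≤a
flip sign back: reduced form of g is (-14,10,-15)
reduced forms (14, -10, 15) vs (-14, 10, -15) ⇒ inequivalent

no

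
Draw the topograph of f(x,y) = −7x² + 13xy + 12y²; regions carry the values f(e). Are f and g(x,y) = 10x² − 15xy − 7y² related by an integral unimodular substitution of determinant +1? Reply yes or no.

D₁ = 505, D₂ = 505
river cycle of f (length 8): (12, 11, -8), (-8, 21, 2), (2, 19, -18), (-18, 17, 3), (3, 19, -12), (-12, 5, 10), (10, 15, -7), (-7, 13, 12)
river cycle of g (length 8): (-7, 15, 10), (10, 5, -12), (-12, 19, 3), (3, 17, -18), (-18, 19, 2), (2, 21, -8), (-8, 11, 12), (12, 13, -7)
cycles differ ⇒ inequivalent

no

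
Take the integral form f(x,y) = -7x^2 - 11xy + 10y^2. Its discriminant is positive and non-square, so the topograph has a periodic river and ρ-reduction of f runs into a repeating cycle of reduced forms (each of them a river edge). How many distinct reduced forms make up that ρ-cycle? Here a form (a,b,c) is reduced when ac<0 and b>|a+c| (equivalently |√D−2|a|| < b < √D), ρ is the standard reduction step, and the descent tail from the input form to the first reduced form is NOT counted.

D = 401, ⌊√D⌋ = 20
descent: ρ → (10,11,-7)  [lands on river]
river: ρ → (-7,17,4)
river: ρ → (4,15,-11)
river: ρ → (-11,7,8)
river: ρ → (8,9,-10)
river: ρ → (-10,11,7)
river: ρ → (7,17,-4)
river: ρ → (-4,15,11)
river: ρ → (11,7,-8)
river: ρ → (-8,9,10)
ρ-cycle length = 10 (tail of 1 descent step not counted)

10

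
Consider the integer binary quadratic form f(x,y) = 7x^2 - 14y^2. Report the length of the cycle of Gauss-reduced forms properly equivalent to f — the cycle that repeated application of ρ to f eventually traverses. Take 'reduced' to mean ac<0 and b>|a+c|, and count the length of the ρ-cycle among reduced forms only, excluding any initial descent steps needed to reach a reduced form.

D = 392, ⌊√D⌋ = 19
descent: ρ → (-14,0,7)
descent: ρ → (7,14,-7)  [lands on river]
river: ρ → (-7,14,7)
ρ-cycle length = 2 (tail of 2 descent steps not counted)

2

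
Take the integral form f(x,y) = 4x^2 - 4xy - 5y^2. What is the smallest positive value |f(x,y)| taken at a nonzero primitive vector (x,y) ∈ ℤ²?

descent: ρ → (-5,4,4)  [lands on river]
river: ρ → (4,4,-5)
river: ρ → (-5,6,3)
river: ρ → (3,6,-5)
closes: descent 1, river 4
min |a| on river = 3

3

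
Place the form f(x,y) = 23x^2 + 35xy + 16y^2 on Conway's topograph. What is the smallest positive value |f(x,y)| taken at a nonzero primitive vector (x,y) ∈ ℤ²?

translate: b→-11 (≡35 mod 46), so (23,35,16)→(23,-11,4)
flip: (23,-11,4)→(4,11,23)
translate: b→3 (≡11 mod 8), so (4,11,23)→(4,3,16)
reduced (well bottom): (4,3,16) with a≤c, −a<b≤a
well minimum = a = 4

4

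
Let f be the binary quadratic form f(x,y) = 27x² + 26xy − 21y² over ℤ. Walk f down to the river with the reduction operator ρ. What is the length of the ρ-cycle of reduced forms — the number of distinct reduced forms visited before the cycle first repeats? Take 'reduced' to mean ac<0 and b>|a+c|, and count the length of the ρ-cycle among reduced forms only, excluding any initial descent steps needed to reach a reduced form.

D = 2944, ⌊√D⌋ = 54
river: ρ → (-21,16,32)
river: ρ → (32,48,-5)
river: ρ → (-5,52,12)
river: ρ → (12,44,-21)
river: ρ → (-21,40,16)
river: ρ → (16,24,-37)
river: ρ → (-37,50,3)
river: ρ → (3,52,-20)
river: ρ → (-20,28,27)
river: ρ → (27,26,-21)
ρ-cycle length = 10 (tail of 0 descent steps not counted)

10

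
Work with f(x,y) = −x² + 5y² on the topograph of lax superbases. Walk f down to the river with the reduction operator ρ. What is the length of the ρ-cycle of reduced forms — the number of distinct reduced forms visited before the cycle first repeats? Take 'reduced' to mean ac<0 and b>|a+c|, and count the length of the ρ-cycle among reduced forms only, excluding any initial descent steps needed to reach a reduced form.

D = 20, ⌊√D⌋ = 4
descent: ρ → (5,0,-1)
descent: ρ → (-1,4,1)  [lands on river]
river: ρ → (1,4,-1)
ρ-cycle length = 2 (tail of 2 descent steps not counted)

2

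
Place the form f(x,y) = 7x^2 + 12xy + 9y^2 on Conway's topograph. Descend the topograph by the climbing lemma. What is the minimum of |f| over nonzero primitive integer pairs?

translate: b→-2 (≡12 mod 14), so (7,12,9)→(7,-2,4)
flip: (7,-2,4)→(4,2,7)
reduced (well bottom): (4,2,7) with a≤c, −a<b≤a
well minimum = a = 4

4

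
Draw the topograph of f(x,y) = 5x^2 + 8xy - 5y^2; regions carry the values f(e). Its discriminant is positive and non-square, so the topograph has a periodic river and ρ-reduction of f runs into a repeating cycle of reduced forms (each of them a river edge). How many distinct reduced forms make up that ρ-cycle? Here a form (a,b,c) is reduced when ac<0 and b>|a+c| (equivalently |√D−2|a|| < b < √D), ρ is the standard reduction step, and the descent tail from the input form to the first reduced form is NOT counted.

D = 164, ⌊√D⌋ = 12
river: ρ → (-5,12,1)
river: ρ → (1,12,-5)
river: ρ → (-5,8,5)
river: ρ → (5,12,-1)
river: ρ → (-1,12,5)
river: ρ → (5,8,-5)
ρ-cycle length = 6 (tail of 0 descent steps not counted)

6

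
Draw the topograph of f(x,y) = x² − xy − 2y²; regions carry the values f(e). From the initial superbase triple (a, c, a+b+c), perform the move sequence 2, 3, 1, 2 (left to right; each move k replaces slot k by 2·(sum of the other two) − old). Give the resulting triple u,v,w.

start (1,-2,-2) = (f(1,0),f(0,1),f(1,1))
replace slot 2: 2·(1+(-2)) − (-2) = 0 → (1,0,-2)
replace slot 3: 2·(1+0) − (-2) = 4 → (1,0,4)
replace slot 1: 2·(0+4) − 1 = 7 → (7,0,4)
replace slot 2: 2·(7+4) − 0 = 22 → (7,22,4)

7,22,4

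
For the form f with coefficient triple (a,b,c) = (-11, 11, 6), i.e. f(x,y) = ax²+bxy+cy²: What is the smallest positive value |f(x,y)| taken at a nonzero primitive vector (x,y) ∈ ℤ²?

river: ρ → (6,13,-9)
river: ρ → (-9,5,10)
river: ρ → (10,15,-4)
river: ρ → (-4,17,6)
river: ρ → (6,19,-1)
river: ρ → (-1,19,6)
river: ρ → (6,17,-4)
river: ρ → (-4,15,10)
river: ρ → (10,5,-9)
river: ρ → (-9,13,6)
river: ρ → (6,11,-11)
river: ρ → (-11,11,6)
closes: descent 0, river 12
min |a| on river = 1

1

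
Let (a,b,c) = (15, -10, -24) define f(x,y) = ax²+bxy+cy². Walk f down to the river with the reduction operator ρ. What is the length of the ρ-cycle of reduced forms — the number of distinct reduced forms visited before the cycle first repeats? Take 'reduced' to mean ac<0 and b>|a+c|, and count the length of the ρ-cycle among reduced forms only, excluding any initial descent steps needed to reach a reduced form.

D = 1540, ⌊√D⌋ = 39
descent: ρ → (-24,10,15)  [lands on river]
river: ρ → (15,20,-19)
river: ρ → (-19,18,16)
river: ρ → (16,14,-21)
river: ρ → (-21,28,9)
river: ρ → (9,26,-24)
river: ρ → (-24,22,11)
river: ρ → (11,22,-24)
river: ρ → (-24,26,9)
river: ρ → (9,28,-21)
river: ρ → (-21,14,16)
river: ρ → (16,18,-19)
river: ρ → (-19,20,15)
river: ρ → (15,10,-24)
river: ρ → (-24,38,1)
river: ρ → (1,38,-24)
ρ-cycle length = 16 (tail of 1 descent step not counted)

16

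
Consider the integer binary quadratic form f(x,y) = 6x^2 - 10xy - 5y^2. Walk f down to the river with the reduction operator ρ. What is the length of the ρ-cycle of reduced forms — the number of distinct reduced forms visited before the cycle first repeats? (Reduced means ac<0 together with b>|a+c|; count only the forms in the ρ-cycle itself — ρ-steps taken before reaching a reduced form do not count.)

D = 220, ⌊√D⌋ = 14
descent: ρ → (-5,10,6)  [lands on river]
river: ρ → (6,14,-1)
river: ρ → (-1,14,6)
river: ρ → (6,10,-5)
ρ-cycle length = 4 (tail of 1 descent step not counted)

4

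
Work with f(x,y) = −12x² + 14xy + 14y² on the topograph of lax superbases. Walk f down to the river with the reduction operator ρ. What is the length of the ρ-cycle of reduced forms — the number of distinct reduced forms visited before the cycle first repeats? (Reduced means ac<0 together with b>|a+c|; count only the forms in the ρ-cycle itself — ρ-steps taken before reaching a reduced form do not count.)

D = 868, ⌊√D⌋ = 29
river: ρ → (14,14,-12)
river: ρ → (-12,10,16)
river: ρ → (16,22,-6)
river: ρ → (-6,26,8)
river: ρ → (8,22,-12)
river: ρ → (-12,26,4)
river: ρ → (4,22,-24)
river: ρ → (-24,26,2)
river: ρ → (2,26,-24)
river: ρ → (-24,22,4)
river: ρ → (4,26,-12)
river: ρ → (-12,22,8)
river: ρ → (8,26,-6)
river: ρ → (-6,22,16)
river: ρ → (16,10,-12)
river: ρ → (-12,14,14)
ρ-cycle length = 16 (tail of 0 descent steps not counted)

16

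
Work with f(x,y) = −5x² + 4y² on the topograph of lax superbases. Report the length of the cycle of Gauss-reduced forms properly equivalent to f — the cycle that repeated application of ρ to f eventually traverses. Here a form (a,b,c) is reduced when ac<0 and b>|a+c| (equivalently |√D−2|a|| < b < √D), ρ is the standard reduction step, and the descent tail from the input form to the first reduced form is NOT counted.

D = 80, ⌊√D⌋ = 8
descent: ρ → (4,8,-1)  [lands on river]
river: ρ → (-1,8,4)
ρ-cycle length = 2 (tail of 1 descent step not counted)

2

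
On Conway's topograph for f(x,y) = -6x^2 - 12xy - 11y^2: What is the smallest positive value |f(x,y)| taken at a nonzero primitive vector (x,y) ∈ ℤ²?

translate: b→0 (≡12 mod 12), so (6,12,11)→(6,0,5)
flip: (6,0,5)→(5,0,6)
reduced (well bottom): (5,0,6) with a≤c, −a<b≤a
well minimum |f| = |-5| = 5 (negative-definite)

5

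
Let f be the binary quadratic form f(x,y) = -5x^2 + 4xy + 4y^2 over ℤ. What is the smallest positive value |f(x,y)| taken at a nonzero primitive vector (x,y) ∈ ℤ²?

river: ρ → (4,4,-5)
river: ρ → (-5,6,3)
river: ρ → (3,6,-5)
river: ρ → (-5,4,4)
closes: descent 0, river 4
min |a| on river = 3

3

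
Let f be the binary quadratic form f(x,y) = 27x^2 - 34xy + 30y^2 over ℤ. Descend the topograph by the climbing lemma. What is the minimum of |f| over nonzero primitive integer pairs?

translate: b→20 (≡-34 mod 54), so (27,-34,30)→(27,20,23)
flip: (27,20,23)→(23,-20,27)
reduced (well bottom): (23,-20,27) with a≤c, −a<b≤a
well minimum = a = 23

23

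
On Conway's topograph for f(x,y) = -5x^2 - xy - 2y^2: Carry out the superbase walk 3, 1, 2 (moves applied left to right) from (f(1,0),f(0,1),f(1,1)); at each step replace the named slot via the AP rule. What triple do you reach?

start (-5,-2,-8) = (f(1,0),f(0,1),f(1,1))
replace slot 3: 2·((-5)+(-2)) − (-8) = -6 → (-5,-2,-6)
replace slot 1: 2·((-2)+(-6)) − (-5) = -11 → (-11,-2,-6)
replace slot 2: 2·((-11)+(-6)) − (-2) = -32 → (-11,-32,-6)

-11,-32,-6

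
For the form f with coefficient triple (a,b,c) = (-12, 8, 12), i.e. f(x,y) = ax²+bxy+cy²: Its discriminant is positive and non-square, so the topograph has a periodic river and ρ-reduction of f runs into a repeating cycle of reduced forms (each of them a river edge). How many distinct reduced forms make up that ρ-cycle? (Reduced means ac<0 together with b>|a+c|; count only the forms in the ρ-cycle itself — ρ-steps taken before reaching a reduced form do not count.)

D = 640, ⌊√D⌋ = 25
river: ρ → (12,16,-8)
river: ρ → (-8,16,12)
river: ρ → (12,8,-12)
river: ρ → (-12,16,8)
river: ρ → (8,16,-12)
river: ρ → (-12,8,12)
ρ-cycle length = 6 (tail of 0 descent steps not counted)

6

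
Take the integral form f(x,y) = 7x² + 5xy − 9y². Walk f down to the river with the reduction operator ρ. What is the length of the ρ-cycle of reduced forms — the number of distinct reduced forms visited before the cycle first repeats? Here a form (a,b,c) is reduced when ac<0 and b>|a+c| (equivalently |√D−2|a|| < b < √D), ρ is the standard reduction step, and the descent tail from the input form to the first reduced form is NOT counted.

D = 277, ⌊√D⌋ = 16
river: ρ → (-9,13,3)
river: ρ → (3,11,-13)
river: ρ → (-13,15,1)
river: ρ → (1,15,-13)
river: ρ → (-13,11,3)
river: ρ → (3,13,-9)
river: ρ → (-9,5,7)
river: ρ → (7,9,-7)
river: ρ → (-7,5,9)
river: ρ → (9,13,-3)
river: ρ → (-3,11,13)
river: ρ → (13,15,-1)
river: ρ → (-1,15,13)
river: ρ → (13,11,-3)
river: ρ → (-3,13,9)
river: ρ → (9,5,-7)
river: ρ → (-7,9,7)
river: ρ → (7,5,-9)
ρ-cycle length = 18 (tail of 0 descent steps not counted)

18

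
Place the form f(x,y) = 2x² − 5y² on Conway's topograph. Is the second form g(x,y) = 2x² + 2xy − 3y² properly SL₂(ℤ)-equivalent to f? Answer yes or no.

D₁ = 40, D₂ = 28
discriminants differ ⇒ not SL₂(ℤ)-equivalent

no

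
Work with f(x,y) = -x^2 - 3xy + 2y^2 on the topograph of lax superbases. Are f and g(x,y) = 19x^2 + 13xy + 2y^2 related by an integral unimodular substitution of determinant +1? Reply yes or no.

D₁ = 17, D₂ = 17
river cycle of f (length 6): (2, 3, -1), (-1, 3, 2), (2, 1, -2), (-2, 3, 1), (1, 3, -2), (-2, 1, 2)
river cycle of g (length 6): (2, 3, -1), (-1, 3, 2), (2, 1, -2), (-2, 3, 1), (1, 3, -2), (-2, 1, 2)
cycles coincide ⇒ equivalent

yes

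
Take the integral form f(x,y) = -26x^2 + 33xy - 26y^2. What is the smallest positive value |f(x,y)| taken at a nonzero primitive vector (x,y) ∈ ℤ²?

translate: b→19 (≡-33 mod 52), so (26,-33,26)→(26,19,19)
flip: (26,19,19)→(19,-19,26)
translate: b→19 (≡-19 mod 38), so (19,-19,26)→(19,19,26)
reduced (well bottom): (19,19,26) with a≤c, −a<b≤a
well minimum |f| = |-19| = 19 (negative-definite)

19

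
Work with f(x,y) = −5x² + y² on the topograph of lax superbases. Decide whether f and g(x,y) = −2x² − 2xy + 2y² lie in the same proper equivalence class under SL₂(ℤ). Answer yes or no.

D₁ = 20, D₂ = 20
river cycle of f (length 2): (1, 4, -1), (-1, 4, 1)
river cycle of g (length 2): (2, 2, -2), (-2, 2, 2)
cycles differ ⇒ inequivalent

no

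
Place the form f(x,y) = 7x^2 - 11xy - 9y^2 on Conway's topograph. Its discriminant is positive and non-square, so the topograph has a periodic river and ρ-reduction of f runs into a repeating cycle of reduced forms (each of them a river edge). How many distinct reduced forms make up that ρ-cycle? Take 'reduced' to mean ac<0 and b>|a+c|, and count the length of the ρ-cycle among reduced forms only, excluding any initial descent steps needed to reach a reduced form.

D = 373, ⌊√D⌋ = 19
descent: ρ → (-9,11,7)  [lands on river]
river: ρ → (7,17,-3)
river: ρ → (-3,19,1)
river: ρ → (1,19,-3)
river: ρ → (-3,17,7)
river: ρ → (7,11,-9)
river: ρ → (-9,7,9)
river: ρ → (9,11,-7)
river: ρ → (-7,17,3)
river: ρ → (3,19,-1)
river: ρ → (-1,19,3)
river: ρ → (3,17,-7)
river: ρ → (-7,11,9)
river: ρ → (9,7,-9)
ρ-cycle length = 14 (tail of 1 descent step not counted)

14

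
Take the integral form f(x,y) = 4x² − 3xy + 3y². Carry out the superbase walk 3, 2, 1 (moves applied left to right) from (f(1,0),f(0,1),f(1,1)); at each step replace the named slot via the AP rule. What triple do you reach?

start (4,3,4) = (f(1,0),f(0,1),f(1,1))
replace slot 3: 2·(4+3) − 4 = 10 → (4,3,10)
replace slot 2: 2·(4+10) − 3 = 25 → (4,25,10)
replace slot 1: 2·(25+10) − 4 = 66 → (66,25,10)

66,25,10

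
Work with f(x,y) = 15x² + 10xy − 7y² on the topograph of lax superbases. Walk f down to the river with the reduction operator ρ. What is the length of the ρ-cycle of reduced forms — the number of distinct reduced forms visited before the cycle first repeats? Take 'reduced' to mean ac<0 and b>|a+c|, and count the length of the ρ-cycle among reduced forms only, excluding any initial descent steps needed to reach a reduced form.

D = 520, ⌊√D⌋ = 22
river: ρ → (-7,18,7)
river: ρ → (7,10,-15)
river: ρ → (-15,20,2)
river: ρ → (2,20,-15)
river: ρ → (-15,10,7)
river: ρ → (7,18,-7)
river: ρ → (-7,10,15)
river: ρ → (15,20,-2)
river: ρ → (-2,20,15)
river: ρ → (15,10,-7)
ρ-cycle length = 10 (tail of 0 descent steps not counted)

10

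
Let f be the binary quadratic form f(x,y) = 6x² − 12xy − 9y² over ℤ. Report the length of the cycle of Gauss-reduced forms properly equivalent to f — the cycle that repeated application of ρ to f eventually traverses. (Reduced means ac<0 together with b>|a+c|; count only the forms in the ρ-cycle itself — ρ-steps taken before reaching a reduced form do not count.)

D = 360, ⌊√D⌋ = 18
descent: ρ → (-9,12,6)  [lands on river]
river: ρ → (6,12,-9)
river: ρ → (-9,6,9)
river: ρ → (9,12,-6)
river: ρ → (-6,12,9)
river: ρ → (9,6,-9)
ρ-cycle length = 6 (tail of 1 descent step not counted)

6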